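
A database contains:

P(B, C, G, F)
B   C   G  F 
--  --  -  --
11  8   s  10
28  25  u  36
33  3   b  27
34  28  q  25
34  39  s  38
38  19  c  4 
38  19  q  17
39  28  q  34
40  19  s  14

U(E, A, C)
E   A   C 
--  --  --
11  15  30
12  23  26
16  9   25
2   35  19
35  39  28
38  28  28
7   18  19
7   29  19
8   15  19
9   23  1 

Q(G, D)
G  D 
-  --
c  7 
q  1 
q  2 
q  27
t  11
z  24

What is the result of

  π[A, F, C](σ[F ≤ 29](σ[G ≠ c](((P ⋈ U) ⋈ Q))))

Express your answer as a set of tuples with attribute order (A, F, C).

{(15, 17, 19), (18, 17, 19), (28, 25, 28), (29, 17, 19), (35, 17, 19), (39, 25, 28)}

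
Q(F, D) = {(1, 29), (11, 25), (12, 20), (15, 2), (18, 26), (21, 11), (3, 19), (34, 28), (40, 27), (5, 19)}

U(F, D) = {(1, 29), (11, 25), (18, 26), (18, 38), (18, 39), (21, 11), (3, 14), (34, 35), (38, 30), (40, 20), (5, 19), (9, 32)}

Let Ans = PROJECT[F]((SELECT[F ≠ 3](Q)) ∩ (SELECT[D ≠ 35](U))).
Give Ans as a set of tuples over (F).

Selection F ≠ 3: {(1, 29), (11, 25), (12, 20), (15, 2), (18, 26), (21, 11), (34, 28), (40, 27), (5, 19)}
Selection D ≠ 35: {(1, 29), (11, 25), (18, 26), (18, 38), (18, 39), (21, 11), (3, 14), (38, 30), (40, 20), (5, 19), (9, 32)}
Intersection: {(1, 29), (11, 25), (12, 20), (15, 2), (18, 26), (21, 11), (34, 28), (40, 27), (5, 19)} with {(1, 29), (11, 25), (18, 26), (18, 38), (18, 39), (21, 11), (3, 14), (38, 30), (40, 20), (5, 19), (9, 32)} → {(1, 29), (11, 25), (18, 26), (21, 11), (5, 19)}
Projecting to F: {1, 11, 18, 21, 5}

{1, 11, 18, 21, 5}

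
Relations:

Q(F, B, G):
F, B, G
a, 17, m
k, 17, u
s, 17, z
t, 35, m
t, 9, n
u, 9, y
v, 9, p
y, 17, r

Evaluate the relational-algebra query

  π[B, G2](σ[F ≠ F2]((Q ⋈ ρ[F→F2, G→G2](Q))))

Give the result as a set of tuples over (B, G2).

ρ[F→F2, G→G2]: schema becomes (F2, B, G2); tuples unchanged.
Q ⋈ ρ[F→F2, G→G2](Q) (natural join on B): {(a, 17, m, a, m), (a, 17, m, k, u), (a, 17, m, s, z), (a, 17, m, y, r), (k, 17, u, a, m), (k, 17, u, k, u), (k, 17, u, s, z), (k, 17, u, y, r), (s, 17, z, a, m), (s, 17, z, k, u), (s, 17, z, s, z), (s, 17, z, y, r), (t, 35, m, t, m), (t, 9, n, t, n), (t, 9, n, u, y), (t, 9, n, v, p), (u, 9, y, t, n), (u, 9, y, u, y), (u, 9, y, v, p), (v, 9, p, t, n), (v, 9, p, u, y), (v, 9, p, v, p), (y, 17, r, a, m), (y, 17, r, k, u), (y, 17, r, s, z), (y, 17, r, y, r)}
σ[F ≠ F2]: keep tuples satisfying F ≠ F2 → {(a, 17, m, k, u), (a, 17, m, s, z), (a, 17, m, y, r), (k, 17, u, a, m), (k, 17, u, s, z), (k, 17, u, y, r), (s, 17, z, a, m), (s, 17, z, k, u), (s, 17, z, y, r), (t, 9, n, u, y), (t, 9, n, v, p), (u, 9, y, t, n), (u, 9, y, v, p), (v, 9, p, t, n), (v, 9, p, u, y), (y, 17, r, a, m), (y, 17, r, k, u), (y, 17, r, s, z)}
Keep only column(s) B, G2 (11 duplicate(s) eliminated): {(17, m), (17, r), (17, u), (17, z), (9, n), (9, p), (9, y)}

{(17, m), (17, r), (17, u), (17, z), (9, n), (9, p), (9, y)}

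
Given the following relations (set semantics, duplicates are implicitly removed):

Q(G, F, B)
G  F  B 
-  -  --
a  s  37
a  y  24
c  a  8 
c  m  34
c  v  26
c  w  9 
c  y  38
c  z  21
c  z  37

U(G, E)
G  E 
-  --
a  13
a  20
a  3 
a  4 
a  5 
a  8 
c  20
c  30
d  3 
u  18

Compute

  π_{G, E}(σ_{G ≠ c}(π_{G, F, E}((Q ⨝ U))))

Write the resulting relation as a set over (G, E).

{(a, 13), (a, 20), (a, 3), (a, 4), (a, 5), (a, 8)}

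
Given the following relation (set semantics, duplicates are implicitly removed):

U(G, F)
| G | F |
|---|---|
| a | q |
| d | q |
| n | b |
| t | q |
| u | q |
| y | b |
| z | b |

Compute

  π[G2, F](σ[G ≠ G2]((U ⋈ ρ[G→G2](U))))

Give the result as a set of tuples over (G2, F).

{(a, q), (d, q), (n, b), (t, q), (u, q), (y, b), (z, b)}

ρ[G→G2]: schema becomes (G2, F); tuples unchanged.
Natural join on F: {(a, q, a), (a, q, d), (a, q, t), (a, q, u), (d, q, a), (d, q, d), (d, q, t), (d, q, u), (n, b, n), (n, b, y), (n, b, z), (t, q, a), (t, q, d), (t, q, t), (t, q, u), (u, q, a), (u, q, d), (u, q, t), (u, q, u), (y, b, n), (y, b, y), (y, b, z), (z, b, n), (z, b, y), (z, b, z)}
Selection G ≠ G2: {(a, q, d), (a, q, t), (a, q, u), (d, q, a), (d, q, t), (d, q, u), (n, b, y), (n, b, z), (t, q, a), (t, q, d), (t, q, u), (u, q, a), (u, q, d), (u, q, t), (y, b, n), (y, b, z), (z, b, n), (z, b, y)}
Keep only column(s) G2, F (11 duplicate(s) eliminated): {(a, q), (d, q), (n, b), (t, q), (u, q), (y, b), (z, b)}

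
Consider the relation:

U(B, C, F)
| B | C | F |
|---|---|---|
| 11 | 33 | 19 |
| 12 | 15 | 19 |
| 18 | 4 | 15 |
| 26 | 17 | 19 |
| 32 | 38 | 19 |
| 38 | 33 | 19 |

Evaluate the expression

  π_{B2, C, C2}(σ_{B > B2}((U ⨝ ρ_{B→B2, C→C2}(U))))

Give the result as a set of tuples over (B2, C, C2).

{(11, 15, 33), (11, 17, 33), (11, 33, 33), (11, 38, 33), (12, 17, 15), (12, 33, 15), (12, 38, 15), (26, 33, 17), (26, 38, 17), (32, 33, 38)}

ρ[B→B2, C→C2]: schema becomes (B2, C2, F); tuples unchanged.
Natural join on F: {(11, 33, 19, 11, 33), (11, 33, 19, 12, 15), (11, 33, 19, 26, 17), (11, 33, 19, 32, 38), (11, 33, 19, 38, 33), (12, 15, 19, 11, 33), (12, 15, 19, 12, 15), (12, 15, 19, 26, 17), (12, 15, 19, 32, 38), (12, 15, 19, 38, 33), (18, 4, 15, 18, 4), (26, 17, 19, 11, 33), (26, 17, 19, 12, 15), (26, 17, 19, 26, 17), (26, 17, 19, 32, 38), (26, 17, 19, 38, 33), (32, 38, 19, 11, 33), (32, 38, 19, 12, 15), (32, 38, 19, 26, 17), (32, 38, 19, 32, 38), (32, 38, 19, 38, 33), (38, 33, 19, 11, 33), (38, 33, 19, 12, 15), (38, 33, 19, 26, 17), (38, 33, 19, 32, 38), (38, 33, 19, 38, 33)}
Selection B > B2: {(12, 15, 19, 11, 33), (26, 17, 19, 11, 33), (26, 17, 19, 12, 15), (32, 38, 19, 11, 33), (32, 38, 19, 12, 15), (32, 38, 19, 26, 17), (38, 33, 19, 11, 33), (38, 33, 19, 12, 15), (38, 33, 19, 26, 17), (38, 33, 19, 32, 38)}
π_{B2, C, C2} gives {(11, 15, 33), (11, 17, 33), (11, 33, 33), (11, 38, 33), (12, 17, 15), (12, 33, 15), (12, 38, 15), (26, 33, 17), (26, 38, 17), (32, 33, 38)}.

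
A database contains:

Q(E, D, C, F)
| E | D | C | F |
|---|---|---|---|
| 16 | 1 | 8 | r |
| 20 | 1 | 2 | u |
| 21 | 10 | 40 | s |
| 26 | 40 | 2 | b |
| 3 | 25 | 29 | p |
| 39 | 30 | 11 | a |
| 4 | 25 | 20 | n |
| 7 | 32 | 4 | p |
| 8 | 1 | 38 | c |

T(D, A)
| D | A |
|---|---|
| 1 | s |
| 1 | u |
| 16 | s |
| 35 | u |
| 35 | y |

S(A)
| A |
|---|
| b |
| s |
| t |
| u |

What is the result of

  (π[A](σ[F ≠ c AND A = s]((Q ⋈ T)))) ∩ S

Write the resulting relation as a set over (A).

Q ⋈ T (natural join on D): {(16, 1, 8, r, s), (16, 1, 8, r, u), (20, 1, 2, u, s), (20, 1, 2, u, u), (8, 1, 38, c, s), (8, 1, 38, c, u)}
Filtering on F ≠ c AND A = s leaves {(16, 1, 8, r, s), (20, 1, 2, u, s)}.
π_{A} gives {s} (1 duplicate(s) eliminated).
Set intersection of the two operands is {s}.

{s}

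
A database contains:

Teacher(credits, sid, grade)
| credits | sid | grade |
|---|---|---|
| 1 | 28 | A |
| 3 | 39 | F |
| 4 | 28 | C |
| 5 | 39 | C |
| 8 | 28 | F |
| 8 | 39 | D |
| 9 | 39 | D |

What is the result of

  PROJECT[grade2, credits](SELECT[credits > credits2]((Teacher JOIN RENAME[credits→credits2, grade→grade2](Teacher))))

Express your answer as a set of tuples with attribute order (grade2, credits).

ρ[credits→credits2, grade→grade2]: schema becomes (credits2, sid, grade2); tuples unchanged.
Natural join on sid: {(1, 28, A, 1, A), (1, 28, A, 4, C), (1, 28, A, 8, F), (3, 39, F, 3, F), (3, 39, F, 5, C), (3, 39, F, 8, D), (3, 39, F, 9, D), (4, 28, C, 1, A), (4, 28, C, 4, C), (4, 28, C, 8, F), (5, 39, C, 3, F), (5, 39, C, 5, C), (5, 39, C, 8, D), (5, 39, C, 9, D), (8, 28, F, 1, A), (8, 28, F, 4, C), (8, 28, F, 8, F), (8, 39, D, 3, F), (8, 39, D, 5, C), (8, 39, D, 8, D), (8, 39, D, 9, D), (9, 39, D, 3, F), (9, 39, D, 5, C), (9, 39, D, 8, D), (9, 39, D, 9, D)}
σ[credits > credits2]: keep tuples satisfying credits > credits2 → {(4, 28, C, 1, A), (5, 39, C, 3, F), (8, 28, F, 1, A), (8, 28, F, 4, C), (8, 39, D, 3, F), (8, 39, D, 5, C), (9, 39, D, 3, F), (9, 39, D, 5, C), (9, 39, D, 8, D)}
π[grade2, credits]: project onto (grade2, credits) (1 duplicate(s) eliminated) → {(A, 4), (A, 8), (C, 8), (C, 9), (D, 9), (F, 5), (F, 8), (F, 9)}

{(A, 4), (A, 8), (C, 8), (C, 9), (D, 9), (F, 5), (F, 8), (F, 9)}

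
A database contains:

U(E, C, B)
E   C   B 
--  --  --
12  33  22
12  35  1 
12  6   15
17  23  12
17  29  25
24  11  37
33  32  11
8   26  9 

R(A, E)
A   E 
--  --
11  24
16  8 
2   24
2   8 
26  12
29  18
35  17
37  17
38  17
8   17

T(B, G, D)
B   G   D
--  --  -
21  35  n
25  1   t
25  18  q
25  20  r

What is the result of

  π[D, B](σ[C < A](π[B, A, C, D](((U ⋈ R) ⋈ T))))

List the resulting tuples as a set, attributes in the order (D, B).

{(q, 25), (r, 25), (t, 25)}

Natural join on E: {(12, 33, 22, 26), (12, 35, 1, 26), (12, 6, 15, 26), (17, 23, 12, 35), (17, 23, 12, 37), (17, 23, 12, 38), (17, 23, 12, 8), (17, 29, 25, 35), (17, 29, 25, 37), (17, 29, 25, 38), (17, 29, 25, 8), (24, 11, 37, 11), (24, 11, 37, 2), (8, 26, 9, 16), (8, 26, 9, 2)}
Natural join on B: {(17, 29, 25, 35, 1, t), (17, 29, 25, 35, 18, q), (17, 29, 25, 35, 20, r), (17, 29, 25, 37, 1, t), (17, 29, 25, 37, 18, q), (17, 29, 25, 37, 20, r), (17, 29, 25, 38, 1, t), (17, 29, 25, 38, 18, q), (17, 29, 25, 38, 20, r), (17, 29, 25, 8, 1, t), (17, 29, 25, 8, 18, q), (17, 29, 25, 8, 20, r)}
Keep only column(s) B, A, C, D: {(25, 35, 29, q), (25, 35, 29, r), (25, 35, 29, t), (25, 37, 29, q), (25, 37, 29, r), (25, 37, 29, t), (25, 38, 29, q), (25, 38, 29, r), (25, 38, 29, t), (25, 8, 29, q), (25, 8, 29, r), (25, 8, 29, t)}
σ[C < A]: keep tuples satisfying C < A → {(25, 35, 29, q), (25, 35, 29, r), (25, 35, 29, t), (25, 37, 29, q), (25, 37, 29, r), (25, 37, 29, t), (25, 38, 29, q), (25, 38, 29, r), (25, 38, 29, t)}
Keep only column(s) D, B (6 duplicate(s) eliminated): {(q, 25), (r, 25), (t, 25)}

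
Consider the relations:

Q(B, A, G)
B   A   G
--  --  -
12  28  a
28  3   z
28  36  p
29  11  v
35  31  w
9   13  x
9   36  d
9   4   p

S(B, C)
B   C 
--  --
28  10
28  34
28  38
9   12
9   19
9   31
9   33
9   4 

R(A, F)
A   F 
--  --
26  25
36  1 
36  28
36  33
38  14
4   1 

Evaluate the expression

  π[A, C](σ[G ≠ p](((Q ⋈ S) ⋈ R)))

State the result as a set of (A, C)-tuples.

{(36, 12), (36, 19), (36, 31), (36, 33), (36, 4)}

Q ⋈ S (natural join on B): {(28, 3, z, 10), (28, 3, z, 34), (28, 3, z, 38), (28, 36, p, 10), (28, 36, p, 34), (28, 36, p, 38), (9, 13, x, 12), (9, 13, x, 19), (9, 13, x, 31), (9, 13, x, 33), (9, 13, x, 4), (9, 36, d, 12), (9, 36, d, 19), (9, 36, d, 31), (9, 36, d, 33), (9, 36, d, 4), (9, 4, p, 12), (9, 4, p, 19), (9, 4, p, 31), (9, 4, p, 33), (9, 4, p, 4)}
(Q ⋈ S) ⋈ R (natural join on A): {(28, 36, p, 10, 1), (28, 36, p, 10, 28), (28, 36, p, 10, 33), (28, 36, p, 34, 1), (28, 36, p, 34, 28), (28, 36, p, 34, 33), (28, 36, p, 38, 1), (28, 36, p, 38, 28), (28, 36, p, 38, 33), (9, 36, d, 12, 1), (9, 36, d, 12, 28), (9, 36, d, 12, 33), (9, 36, d, 19, 1), (9, 36, d, 19, 28), (9, 36, d, 19, 33), (9, 36, d, 31, 1), (9, 36, d, 31, 28), (9, 36, d, 31, 33), (9, 36, d, 33, 1), (9, 36, d, 33, 28), (9, 36, d, 33, 33), (9, 36, d, 4, 1), (9, 36, d, 4, 28), (9, 36, d, 4, 33), (9, 4, p, 12, 1), (9, 4, p, 19, 1), (9, 4, p, 31, 1), (9, 4, p, 33, 1), (9, 4, p, 4, 1)}
Selection G ≠ p: {(9, 36, d, 12, 1), (9, 36, d, 12, 28), (9, 36, d, 12, 33), (9, 36, d, 19, 1), (9, 36, d, 19, 28), (9, 36, d, 19, 33), (9, 36, d, 31, 1), (9, 36, d, 31, 28), (9, 36, d, 31, 33), (9, 36, d, 33, 1), (9, 36, d, 33, 28), (9, 36, d, 33, 33), (9, 36, d, 4, 1), (9, 36, d, 4, 28), (9, 36, d, 4, 33)}
π[A, C]: project onto (A, C) (10 duplicate(s) eliminated) → {(36, 12), (36, 19), (36, 31), (36, 33), (36, 4)}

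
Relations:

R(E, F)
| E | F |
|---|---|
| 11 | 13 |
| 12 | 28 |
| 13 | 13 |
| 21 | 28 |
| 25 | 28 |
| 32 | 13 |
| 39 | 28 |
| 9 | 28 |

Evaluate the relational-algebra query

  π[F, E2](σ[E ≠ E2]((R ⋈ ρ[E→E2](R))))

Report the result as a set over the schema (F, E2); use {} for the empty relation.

{(13, 11), (13, 13), (13, 32), (28, 12), (28, 21), (28, 25), (28, 39), (28, 9)}

ρ[E→E2]: schema becomes (E2, F); tuples unchanged.
Joining R and ρ[E→E2](R) on F yields {(11, 13, 11), (11, 13, 13), (11, 13, 32), (12, 28, 12), (12, 28, 21), (12, 28, 25), (12, 28, 39), (12, 28, 9), (13, 13, 11), (13, 13, 13), (13, 13, 32), (21, 28, 12), (21, 28, 21), (21, 28, 25), (21, 28, 39), (21, 28, 9), (25, 28, 12), (25, 28, 21), (25, 28, 25), (25, 28, 39), (25, 28, 9), (32, 13, 11), (32, 13, 13), (32, 13, 32), (39, 28, 12), (39, 28, 21), (39, 28, 25), (39, 28, 39), (39, 28, 9), (9, 28, 12), (9, 28, 21), (9, 28, 25), (9, 28, 39), (9, 28, 9)}.
Selection E ≠ E2: {(11, 13, 13), (11, 13, 32), (12, 28, 21), (12, 28, 25), (12, 28, 39), (12, 28, 9), (13, 13, 11), (13, 13, 32), (21, 28, 12), (21, 28, 25), (21, 28, 39), (21, 28, 9), (25, 28, 12), (25, 28, 21), (25, 28, 39), (25, 28, 9), (32, 13, 11), (32, 13, 13), (39, 28, 12), (39, 28, 21), (39, 28, 25), (39, 28, 9), (9, 28, 12), (9, 28, 21), (9, 28, 25), (9, 28, 39)}
π[F, E2]: project onto (F, E2) (18 duplicate(s) eliminated) → {(13, 11), (13, 13), (13, 32), (28, 12), (28, 21), (28, 25), (28, 39), (28, 9)}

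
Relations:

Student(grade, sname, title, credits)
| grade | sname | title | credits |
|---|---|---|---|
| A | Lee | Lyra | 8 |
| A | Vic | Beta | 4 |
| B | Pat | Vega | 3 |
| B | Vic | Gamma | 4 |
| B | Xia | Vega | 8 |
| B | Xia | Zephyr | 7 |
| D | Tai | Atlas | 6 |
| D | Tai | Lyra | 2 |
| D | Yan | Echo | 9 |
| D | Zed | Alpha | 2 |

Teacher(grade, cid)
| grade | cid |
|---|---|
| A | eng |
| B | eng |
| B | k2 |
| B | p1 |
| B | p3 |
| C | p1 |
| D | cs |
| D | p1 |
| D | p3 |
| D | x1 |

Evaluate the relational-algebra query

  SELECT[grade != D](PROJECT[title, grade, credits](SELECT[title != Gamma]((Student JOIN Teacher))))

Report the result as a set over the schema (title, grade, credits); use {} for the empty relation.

{(Beta, A, 4), (Lyra, A, 8), (Vega, B, 3), (Vega, B, 8), (Zephyr, B, 7)}

Natural join on grade: {(A, Lee, Lyra, 8, eng), (A, Vic, Beta, 4, eng), (B, Pat, Vega, 3, eng), (B, Pat, Vega, 3, k2), (B, Pat, Vega, 3, p1), (B, Pat, Vega, 3, p3), (B, Vic, Gamma, 4, eng), (B, Vic, Gamma, 4, k2), (B, Vic, Gamma, 4, p1), (B, Vic, Gamma, 4, p3), (B, Xia, Vega, 8, eng), (B, Xia, Vega, 8, k2), (B, Xia, Vega, 8, p1), (B, Xia, Vega, 8, p3), (B, Xia, Zephyr, 7, eng), (B, Xia, Zephyr, 7, k2), (B, Xia, Zephyr, 7, p1), (B, Xia, Zephyr, 7, p3), (D, Tai, Atlas, 6, cs), (D, Tai, Atlas, 6, p1), (D, Tai, Atlas, 6, p3), (D, Tai, Atlas, 6, x1), (D, Tai, Lyra, 2, cs), (D, Tai, Lyra, 2, p1), (D, Tai, Lyra, 2, p3), (D, Tai, Lyra, 2, x1), (D, Yan, Echo, 9, cs), (D, Yan, Echo, 9, p1), (D, Yan, Echo, 9, p3), (D, Yan, Echo, 9, x1), (D, Zed, Alpha, 2, cs), (D, Zed, Alpha, 2, p1), (D, Zed, Alpha, 2, p3), (D, Zed, Alpha, 2, x1)}
Apply σ_{title != Gamma}; surviving tuples: {(A, Lee, Lyra, 8, eng), (A, Vic, Beta, 4, eng), (B, Pat, Vega, 3, eng), (B, Pat, Vega, 3, k2), (B, Pat, Vega, 3, p1), (B, Pat, Vega, 3, p3), (B, Xia, Vega, 8, eng), (B, Xia, Vega, 8, k2), (B, Xia, Vega, 8, p1), (B, Xia, Vega, 8, p3), (B, Xia, Zephyr, 7, eng), (B, Xia, Zephyr, 7, k2), (B, Xia, Zephyr, 7, p1), (B, Xia, Zephyr, 7, p3), (D, Tai, Atlas, 6, cs), (D, Tai, Atlas, 6, p1), (D, Tai, Atlas, 6, p3), (D, Tai, Atlas, 6, x1), (D, Tai, Lyra, 2, cs), (D, Tai, Lyra, 2, p1), (D, Tai, Lyra, 2, p3), (D, Tai, Lyra, 2, x1), (D, Yan, Echo, 9, cs), (D, Yan, Echo, 9, p1), (D, Yan, Echo, 9, p3), (D, Yan, Echo, 9, x1), (D, Zed, Alpha, 2, cs), (D, Zed, Alpha, 2, p1), (D, Zed, Alpha, 2, p3), (D, Zed, Alpha, 2, x1)}
π_{title, grade, credits} gives {(Alpha, D, 2), (Atlas, D, 6), (Beta, A, 4), (Echo, D, 9), (Lyra, A, 8), (Lyra, D, 2), (Vega, B, 3), (Vega, B, 8), (Zephyr, B, 7)} (21 duplicate(s) eliminated).
Apply σ_{grade != D}; surviving tuples: {(Beta, A, 4), (Lyra, A, 8), (Vega, B, 3), (Vega, B, 8), (Zephyr, B, 7)}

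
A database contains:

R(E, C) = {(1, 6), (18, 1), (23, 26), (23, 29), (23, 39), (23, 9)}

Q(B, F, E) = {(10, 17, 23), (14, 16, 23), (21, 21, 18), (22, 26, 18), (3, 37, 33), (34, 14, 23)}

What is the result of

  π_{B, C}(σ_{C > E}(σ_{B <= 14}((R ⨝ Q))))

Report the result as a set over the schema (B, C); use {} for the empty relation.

{(10, 26), (10, 29), (10, 39), (14, 26), (14, 29), (14, 39)}

Joining R and Q on E yields {(18, 1, 21, 21), (18, 1, 22, 26), (23, 26, 10, 17), (23, 26, 14, 16), (23, 26, 34, 14), (23, 29, 10, 17), (23, 29, 14, 16), (23, 29, 34, 14), (23, 39, 10, 17), (23, 39, 14, 16), (23, 39, 34, 14), (23, 9, 10, 17), (23, 9, 14, 16), (23, 9, 34, 14)}.
Filtering on B <= 14 leaves {(23, 26, 10, 17), (23, 26, 14, 16), (23, 29, 10, 17), (23, 29, 14, 16), (23, 39, 10, 17), (23, 39, 14, 16), (23, 9, 10, 17), (23, 9, 14, 16)}.
Filtering on C > E leaves {(23, 26, 10, 17), (23, 26, 14, 16), (23, 29, 10, 17), (23, 29, 14, 16), (23, 39, 10, 17), (23, 39, 14, 16)}.
π_{B, C} gives {(10, 26), (10, 29), (10, 39), (14, 26), (14, 29), (14, 39)}.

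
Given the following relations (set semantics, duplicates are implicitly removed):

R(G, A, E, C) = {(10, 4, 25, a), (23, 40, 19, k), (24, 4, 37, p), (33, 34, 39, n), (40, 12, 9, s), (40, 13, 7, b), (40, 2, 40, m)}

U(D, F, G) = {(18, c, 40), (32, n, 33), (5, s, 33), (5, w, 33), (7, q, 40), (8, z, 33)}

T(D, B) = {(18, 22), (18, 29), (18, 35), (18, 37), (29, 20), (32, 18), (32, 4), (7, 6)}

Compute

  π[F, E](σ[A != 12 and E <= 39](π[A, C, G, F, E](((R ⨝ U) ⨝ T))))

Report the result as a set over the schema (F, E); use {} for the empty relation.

{(c, 7), (n, 39), (q, 7)}

R ⋈ U (natural join on G): {(33, 34, 39, n, 32, n), (33, 34, 39, n, 5, s), (33, 34, 39, n, 5, w), (33, 34, 39, n, 8, z), (40, 12, 9, s, 18, c), (40, 12, 9, s, 7, q), (40, 13, 7, b, 18, c), (40, 13, 7, b, 7, q), (40, 2, 40, m, 18, c), (40, 2, 40, m, 7, q)}
(R ⨝ U) ⋈ T (natural join on D): {(33, 34, 39, n, 32, n, 18), (33, 34, 39, n, 32, n, 4), (40, 12, 9, s, 18, c, 22), (40, 12, 9, s, 18, c, 29), (40, 12, 9, s, 18, c, 35), (40, 12, 9, s, 18, c, 37), (40, 12, 9, s, 7, q, 6), (40, 13, 7, b, 18, c, 22), (40, 13, 7, b, 18, c, 29), (40, 13, 7, b, 18, c, 35), (40, 13, 7, b, 18, c, 37), (40, 13, 7, b, 7, q, 6), (40, 2, 40, m, 18, c, 22), (40, 2, 40, m, 18, c, 29), (40, 2, 40, m, 18, c, 35), (40, 2, 40, m, 18, c, 37), (40, 2, 40, m, 7, q, 6)}
π[A, C, G, F, E]: project onto (A, C, G, F, E) (10 duplicate(s) eliminated) → {(12, s, 40, c, 9), (12, s, 40, q, 9), (13, b, 40, c, 7), (13, b, 40, q, 7), (2, m, 40, c, 40), (2, m, 40, q, 40), (34, n, 33, n, 39)}
σ[A != 12 and E <= 39]: keep tuples satisfying A != 12 and E <= 39 → {(13, b, 40, c, 7), (13, b, 40, q, 7), (34, n, 33, n, 39)}
π[F, E]: project onto (F, E) → {(c, 7), (n, 39), (q, 7)}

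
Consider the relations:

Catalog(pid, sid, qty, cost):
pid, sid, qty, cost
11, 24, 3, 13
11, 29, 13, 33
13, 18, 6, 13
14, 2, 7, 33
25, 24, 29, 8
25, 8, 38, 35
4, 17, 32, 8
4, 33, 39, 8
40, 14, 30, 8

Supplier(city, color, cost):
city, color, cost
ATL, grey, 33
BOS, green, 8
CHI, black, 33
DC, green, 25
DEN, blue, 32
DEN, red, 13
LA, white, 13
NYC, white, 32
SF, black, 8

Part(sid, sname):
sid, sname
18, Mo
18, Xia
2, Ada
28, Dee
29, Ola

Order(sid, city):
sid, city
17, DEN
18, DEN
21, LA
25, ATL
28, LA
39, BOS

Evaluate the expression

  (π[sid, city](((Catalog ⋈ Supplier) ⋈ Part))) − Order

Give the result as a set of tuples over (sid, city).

{(18, LA), (2, ATL), (2, CHI), (29, ATL), (29, CHI)}

Joining Catalog and Supplier on cost yields {(11, 24, 3, 13, DEN, red), (11, 24, 3, 13, LA, white), (11, 29, 13, 33, ATL, grey), (11, 29, 13, 33, CHI, black), (13, 18, 6, 13, DEN, red), (13, 18, 6, 13, LA, white), (14, 2, 7, 33, ATL, grey), (14, 2, 7, 33, CHI, black), (25, 24, 29, 8, BOS, green), (25, 24, 29, 8, SF, black), (4, 17, 32, 8, BOS, green), (4, 17, 32, 8, SF, black), (4, 33, 39, 8, BOS, green), (4, 33, 39, 8, SF, black), (40, 14, 30, 8, BOS, green), (40, 14, 30, 8, SF, black)}.
Joining (Catalog ⋈ Supplier) and Part on sid yields {(11, 29, 13, 33, ATL, grey, Ola), (11, 29, 13, 33, CHI, black, Ola), (13, 18, 6, 13, DEN, red, Mo), (13, 18, 6, 13, DEN, red, Xia), (13, 18, 6, 13, LA, white, Mo), (13, 18, 6, 13, LA, white, Xia), (14, 2, 7, 33, ATL, grey, Ada), (14, 2, 7, 33, CHI, black, Ada)}.
π_{sid, city} gives {(18, DEN), (18, LA), (2, ATL), (2, CHI), (29, ATL), (29, CHI)} (2 duplicate(s) eliminated).
Set difference of the two operands is {(18, LA), (2, ATL), (2, CHI), (29, ATL), (29, CHI)}.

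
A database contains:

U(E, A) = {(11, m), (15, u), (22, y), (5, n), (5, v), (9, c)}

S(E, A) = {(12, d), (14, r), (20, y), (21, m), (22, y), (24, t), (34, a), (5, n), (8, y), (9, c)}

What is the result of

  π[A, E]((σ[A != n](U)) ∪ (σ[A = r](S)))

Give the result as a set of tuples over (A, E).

Apply σ_{A != n}; surviving tuples: {(11, m), (15, u), (22, y), (5, v), (9, c)}
Apply σ_{A = r}; surviving tuples: {(14, r)}
Taking the union: {(11, m), (14, r), (15, u), (22, y), (5, v), (9, c)}
Keep only column(s) A, E: {(c, 9), (m, 11), (r, 14), (u, 15), (v, 5), (y, 22)}

{(c, 9), (m, 11), (r, 14), (u, 15), (v, 5), (y, 22)}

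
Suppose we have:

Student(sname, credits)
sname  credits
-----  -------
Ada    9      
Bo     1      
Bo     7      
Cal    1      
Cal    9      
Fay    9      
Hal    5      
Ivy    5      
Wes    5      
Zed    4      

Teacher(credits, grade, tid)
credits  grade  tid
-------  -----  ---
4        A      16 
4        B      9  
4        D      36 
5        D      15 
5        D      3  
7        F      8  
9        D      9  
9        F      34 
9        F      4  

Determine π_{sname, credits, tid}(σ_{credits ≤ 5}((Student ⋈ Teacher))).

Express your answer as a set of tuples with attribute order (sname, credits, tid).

{(Hal, 5, 15), (Hal, 5, 3), (Ivy, 5, 15), (Ivy, 5, 3), (Wes, 5, 15), (Wes, 5, 3), (Zed, 4, 16), (Zed, 4, 36), (Zed, 4, 9)}

Student ⋈ Teacher (natural join on credits): {(Ada, 9, D, 9), (Ada, 9, F, 34), (Ada, 9, F, 4), (Bo, 7, F, 8), (Cal, 9, D, 9), (Cal, 9, F, 34), (Cal, 9, F, 4), (Fay, 9, D, 9), (Fay, 9, F, 34), (Fay, 9, F, 4), (Hal, 5, D, 15), (Hal, 5, D, 3), (Ivy, 5, D, 15), (Ivy, 5, D, 3), (Wes, 5, D, 15), (Wes, 5, D, 3), (Zed, 4, A, 16), (Zed, 4, B, 9), (Zed, 4, D, 36)}
Apply σ_{credits ≤ 5}; surviving tuples: {(Hal, 5, D, 15), (Hal, 5, D, 3), (Ivy, 5, D, 15), (Ivy, 5, D, 3), (Wes, 5, D, 15), (Wes, 5, D, 3), (Zed, 4, A, 16), (Zed, 4, B, 9), (Zed, 4, D, 36)}
π[sname, credits, tid]: project onto (sname, credits, tid) → {(Hal, 5, 15), (Hal, 5, 3), (Ivy, 5, 15), (Ivy, 5, 3), (Wes, 5, 15), (Wes, 5, 3), (Zed, 4, 16), (Zed, 4, 36), (Zed, 4, 9)}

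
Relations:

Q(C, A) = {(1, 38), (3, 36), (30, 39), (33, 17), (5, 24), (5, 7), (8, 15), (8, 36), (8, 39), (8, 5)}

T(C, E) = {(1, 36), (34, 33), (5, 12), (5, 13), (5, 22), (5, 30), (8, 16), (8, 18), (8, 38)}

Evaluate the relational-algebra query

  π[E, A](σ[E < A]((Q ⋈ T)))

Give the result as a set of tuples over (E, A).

Q ⋈ T (natural join on C): {(1, 38, 36), (5, 24, 12), (5, 24, 13), (5, 24, 22), (5, 24, 30), (5, 7, 12), (5, 7, 13), (5, 7, 22), (5, 7, 30), (8, 15, 16), (8, 15, 18), (8, 15, 38), (8, 36, 16), (8, 36, 18), (8, 36, 38), (8, 39, 16), (8, 39, 18), (8, 39, 38), (8, 5, 16), (8, 5, 18), (8, 5, 38)}
Filtering on E < A leaves {(1, 38, 36), (5, 24, 12), (5, 24, 13), (5, 24, 22), (8, 36, 16), (8, 36, 18), (8, 39, 16), (8, 39, 18), (8, 39, 38)}.
π[E, A]: project onto (E, A) → {(12, 24), (13, 24), (16, 36), (16, 39), (18, 36), (18, 39), (22, 24), (36, 38), (38, 39)}

{(12, 24), (13, 24), (16, 36), (16, 39), (18, 36), (18, 39), (22, 24), (36, 38), (38, 39)}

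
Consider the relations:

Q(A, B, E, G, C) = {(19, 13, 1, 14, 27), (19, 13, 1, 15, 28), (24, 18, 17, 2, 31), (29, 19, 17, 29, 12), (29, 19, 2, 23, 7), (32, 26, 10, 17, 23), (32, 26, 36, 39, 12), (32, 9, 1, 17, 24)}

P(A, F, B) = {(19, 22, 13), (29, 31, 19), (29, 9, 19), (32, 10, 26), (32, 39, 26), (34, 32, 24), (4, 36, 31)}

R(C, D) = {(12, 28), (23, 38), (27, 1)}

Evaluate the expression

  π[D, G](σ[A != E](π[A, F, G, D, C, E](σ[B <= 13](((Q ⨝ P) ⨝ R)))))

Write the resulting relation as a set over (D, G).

{(1, 14)}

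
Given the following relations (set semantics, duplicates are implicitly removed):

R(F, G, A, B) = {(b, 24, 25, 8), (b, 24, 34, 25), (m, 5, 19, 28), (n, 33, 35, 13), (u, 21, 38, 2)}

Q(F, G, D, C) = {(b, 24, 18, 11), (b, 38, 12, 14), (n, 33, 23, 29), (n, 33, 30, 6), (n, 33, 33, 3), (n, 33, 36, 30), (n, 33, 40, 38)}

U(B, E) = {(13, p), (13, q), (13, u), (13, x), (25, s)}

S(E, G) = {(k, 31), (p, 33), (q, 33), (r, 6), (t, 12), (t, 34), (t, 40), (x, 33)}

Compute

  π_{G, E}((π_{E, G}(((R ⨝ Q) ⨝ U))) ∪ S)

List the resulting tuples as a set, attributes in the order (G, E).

{(12, t), (24, s), (31, k), (33, p), (33, q), (33, u), (33, x), (34, t), (40, t), (6, r)}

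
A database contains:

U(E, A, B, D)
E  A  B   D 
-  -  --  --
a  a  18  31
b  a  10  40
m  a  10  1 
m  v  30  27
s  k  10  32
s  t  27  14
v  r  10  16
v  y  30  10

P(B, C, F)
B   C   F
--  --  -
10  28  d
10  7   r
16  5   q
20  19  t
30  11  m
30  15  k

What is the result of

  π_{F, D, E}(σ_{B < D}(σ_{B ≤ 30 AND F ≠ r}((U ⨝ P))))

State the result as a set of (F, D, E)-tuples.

{(d, 16, v), (d, 32, s), (d, 40, b)}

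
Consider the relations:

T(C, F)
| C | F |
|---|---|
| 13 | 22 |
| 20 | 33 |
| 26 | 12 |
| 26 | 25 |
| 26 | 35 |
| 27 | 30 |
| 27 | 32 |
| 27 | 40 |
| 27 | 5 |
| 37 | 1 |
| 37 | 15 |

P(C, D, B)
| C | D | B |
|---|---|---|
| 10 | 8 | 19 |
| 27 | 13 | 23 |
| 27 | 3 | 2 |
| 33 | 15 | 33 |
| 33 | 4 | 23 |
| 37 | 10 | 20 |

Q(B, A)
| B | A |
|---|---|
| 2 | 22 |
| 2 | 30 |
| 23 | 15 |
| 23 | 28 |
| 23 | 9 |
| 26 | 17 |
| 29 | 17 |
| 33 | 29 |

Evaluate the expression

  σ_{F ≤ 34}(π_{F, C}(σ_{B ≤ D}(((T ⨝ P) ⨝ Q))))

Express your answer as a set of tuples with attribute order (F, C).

{(30, 27), (32, 27), (5, 27)}

Joining T and P on C yields {(27, 30, 13, 23), (27, 30, 3, 2), (27, 32, 13, 23), (27, 32, 3, 2), (27, 40, 13, 23), (27, 40, 3, 2), (27, 5, 13, 23), (27, 5, 3, 2), (37, 1, 10, 20), (37, 15, 10, 20)}.
Joining (T ⨝ P) and Q on B yields {(27, 30, 13, 23, 15), (27, 30, 13, 23, 28), (27, 30, 13, 23, 9), (27, 30, 3, 2, 22), (27, 30, 3, 2, 30), (27, 32, 13, 23, 15), (27, 32, 13, 23, 28), (27, 32, 13, 23, 9), (27, 32, 3, 2, 22), (27, 32, 3, 2, 30), (27, 40, 13, 23, 15), (27, 40, 13, 23, 28), (27, 40, 13, 23, 9), (27, 40, 3, 2, 22), (27, 40, 3, 2, 30), (27, 5, 13, 23, 15), (27, 5, 13, 23, 28), (27, 5, 13, 23, 9), (27, 5, 3, 2, 22), (27, 5, 3, 2, 30)}.
σ[B ≤ D]: keep tuples satisfying B ≤ D → {(27, 30, 3, 2, 22), (27, 30, 3, 2, 30), (27, 32, 3, 2, 22), (27, 32, 3, 2, 30), (27, 40, 3, 2, 22), (27, 40, 3, 2, 30), (27, 5, 3, 2, 22), (27, 5, 3, 2, 30)}
π_{F, C} gives {(30, 27), (32, 27), (40, 27), (5, 27)} (4 duplicate(s) eliminated).
σ[F ≤ 34]: keep tuples satisfying F ≤ 34 → {(30, 27), (32, 27), (5, 27)}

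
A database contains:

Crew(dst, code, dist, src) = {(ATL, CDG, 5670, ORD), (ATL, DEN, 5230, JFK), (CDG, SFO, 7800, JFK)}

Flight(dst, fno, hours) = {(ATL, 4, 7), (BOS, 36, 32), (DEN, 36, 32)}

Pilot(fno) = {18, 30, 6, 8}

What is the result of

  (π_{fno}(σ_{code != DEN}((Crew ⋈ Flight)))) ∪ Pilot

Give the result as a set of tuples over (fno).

{18, 30, 4, 6, 8}

Natural join on dst: {(ATL, CDG, 5670, ORD, 4, 7), (ATL, DEN, 5230, JFK, 4, 7)}
Apply σ_{code != DEN}; surviving tuples: {(ATL, CDG, 5670, ORD, 4, 7)}
π[fno]: project onto (fno) → {4}
Taking the union: {18, 30, 4, 6, 8}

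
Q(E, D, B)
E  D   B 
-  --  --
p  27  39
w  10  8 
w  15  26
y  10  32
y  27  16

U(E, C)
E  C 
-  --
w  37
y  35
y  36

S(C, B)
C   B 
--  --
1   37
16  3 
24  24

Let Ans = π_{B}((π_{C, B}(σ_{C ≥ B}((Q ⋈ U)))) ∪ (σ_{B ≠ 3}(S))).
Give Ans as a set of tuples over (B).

{16, 24, 26, 32, 37, 8}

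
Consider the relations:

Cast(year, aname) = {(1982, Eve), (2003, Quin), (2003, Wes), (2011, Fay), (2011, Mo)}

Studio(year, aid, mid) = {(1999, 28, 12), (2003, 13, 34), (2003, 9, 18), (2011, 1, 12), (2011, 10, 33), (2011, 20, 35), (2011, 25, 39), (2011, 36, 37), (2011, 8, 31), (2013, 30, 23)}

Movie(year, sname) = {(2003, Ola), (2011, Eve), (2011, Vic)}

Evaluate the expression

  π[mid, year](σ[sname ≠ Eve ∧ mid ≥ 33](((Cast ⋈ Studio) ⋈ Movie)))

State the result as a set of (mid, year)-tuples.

Cast ⋈ Studio (natural join on year): {(2003, Quin, 13, 34), (2003, Quin, 9, 18), (2003, Wes, 13, 34), (2003, Wes, 9, 18), (2011, Fay, 1, 12), (2011, Fay, 10, 33), (2011, Fay, 20, 35), (2011, Fay, 25, 39), (2011, Fay, 36, 37), (2011, Fay, 8, 31), (2011, Mo, 1, 12), (2011, Mo, 10, 33), (2011, Mo, 20, 35), (2011, Mo, 25, 39), (2011, Mo, 36, 37), (2011, Mo, 8, 31)}
(Cast ⋈ Studio) ⋈ Movie (natural join on year): {(2003, Quin, 13, 34, Ola), (2003, Quin, 9, 18, Ola), (2003, Wes, 13, 34, Ola), (2003, Wes, 9, 18, Ola), (2011, Fay, 1, 12, Eve), (2011, Fay, 1, 12, Vic), (2011, Fay, 10, 33, Eve), (2011, Fay, 10, 33, Vic), (2011, Fay, 20, 35, Eve), (2011, Fay, 20, 35, Vic), (2011, Fay, 25, 39, Eve), (2011, Fay, 25, 39, Vic), (2011, Fay, 36, 37, Eve), (2011, Fay, 36, 37, Vic), (2011, Fay, 8, 31, Eve), (2011, Fay, 8, 31, Vic), (2011, Mo, 1, 12, Eve), (2011, Mo, 1, 12, Vic), (2011, Mo, 10, 33, Eve), (2011, Mo, 10, 33, Vic), (2011, Mo, 20, 35, Eve), (2011, Mo, 20, 35, Vic), (2011, Mo, 25, 39, Eve), (2011, Mo, 25, 39, Vic), (2011, Mo, 36, 37, Eve), (2011, Mo, 36, 37, Vic), (2011, Mo, 8, 31, Eve), (2011, Mo, 8, 31, Vic)}
Filtering on sname ≠ Eve ∧ mid ≥ 33 leaves {(2003, Quin, 13, 34, Ola), (2003, Wes, 13, 34, Ola), (2011, Fay, 10, 33, Vic), (2011, Fay, 20, 35, Vic), (2011, Fay, 25, 39, Vic), (2011, Fay, 36, 37, Vic), (2011, Mo, 10, 33, Vic), (2011, Mo, 20, 35, Vic), (2011, Mo, 25, 39, Vic), (2011, Mo, 36, 37, Vic)}.
Projecting to mid, year (5 duplicate(s) eliminated): {(33, 2011), (34, 2003), (35, 2011), (37, 2011), (39, 2011)}

{(33, 2011), (34, 2003), (35, 2011), (37, 2011), (39, 2011)}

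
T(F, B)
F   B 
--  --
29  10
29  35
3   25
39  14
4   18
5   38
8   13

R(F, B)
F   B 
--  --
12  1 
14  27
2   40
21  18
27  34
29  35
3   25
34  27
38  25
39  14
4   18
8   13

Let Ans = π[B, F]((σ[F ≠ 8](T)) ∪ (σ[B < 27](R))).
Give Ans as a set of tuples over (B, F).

{(1, 12), (10, 29), (13, 8), (14, 39), (18, 21), (18, 4), (25, 3), (25, 38), (35, 29), (38, 5)}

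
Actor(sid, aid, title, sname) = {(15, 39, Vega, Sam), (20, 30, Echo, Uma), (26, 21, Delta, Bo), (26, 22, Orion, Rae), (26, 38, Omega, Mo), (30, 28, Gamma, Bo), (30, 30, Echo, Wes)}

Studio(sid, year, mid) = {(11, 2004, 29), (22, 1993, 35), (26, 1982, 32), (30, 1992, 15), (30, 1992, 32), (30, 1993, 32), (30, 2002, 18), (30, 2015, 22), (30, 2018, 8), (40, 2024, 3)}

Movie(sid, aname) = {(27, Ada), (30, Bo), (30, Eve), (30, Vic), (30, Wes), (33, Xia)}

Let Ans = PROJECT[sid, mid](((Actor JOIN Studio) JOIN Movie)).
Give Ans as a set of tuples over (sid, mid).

Natural join on sid: {(26, 21, Delta, Bo, 1982, 32), (26, 22, Orion, Rae, 1982, 32), (26, 38, Omega, Mo, 1982, 32), (30, 28, Gamma, Bo, 1992, 15), (30, 28, Gamma, Bo, 1992, 32), (30, 28, Gamma, Bo, 1993, 32), (30, 28, Gamma, Bo, 2002, 18), (30, 28, Gamma, Bo, 2015, 22), (30, 28, Gamma, Bo, 2018, 8), (30, 30, Echo, Wes, 1992, 15), (30, 30, Echo, Wes, 1992, 32), (30, 30, Echo, Wes, 1993, 32), (30, 30, Echo, Wes, 2002, 18), (30, 30, Echo, Wes, 2015, 22), (30, 30, Echo, Wes, 2018, 8)}
Natural join on sid: {(30, 28, Gamma, Bo, 1992, 15, Bo), (30, 28, Gamma, Bo, 1992, 15, Eve), (30, 28, Gamma, Bo, 1992, 15, Vic), (30, 28, Gamma, Bo, 1992, 15, Wes), (30, 28, Gamma, Bo, 1992, 32, Bo), (30, 28, Gamma, Bo, 1992, 32, Eve), (30, 28, Gamma, Bo, 1992, 32, Vic), (30, 28, Gamma, Bo, 1992, 32, Wes), (30, 28, Gamma, Bo, 1993, 32, Bo), (30, 28, Gamma, Bo, 1993, 32, Eve), (30, 28, Gamma, Bo, 1993, 32, Vic), (30, 28, Gamma, Bo, 1993, 32, Wes), (30, 28, Gamma, Bo, 2002, 18, Bo), (30, 28, Gamma, Bo, 2002, 18, Eve), (30, 28, Gamma, Bo, 2002, 18, Vic), (30, 28, Gamma, Bo, 2002, 18, Wes), (30, 28, Gamma, Bo, 2015, 22, Bo), (30, 28, Gamma, Bo, 2015, 22, Eve), (30, 28, Gamma, Bo, 2015, 22, Vic), (30, 28, Gamma, Bo, 2015, 22, Wes), (30, 28, Gamma, Bo, 2018, 8, Bo), (30, 28, Gamma, Bo, 2018, 8, Eve), (30, 28, Gamma, Bo, 2018, 8, Vic), (30, 28, Gamma, Bo, 2018, 8, Wes), (30, 30, Echo, Wes, 1992, 15, Bo), (30, 30, Echo, Wes, 1992, 15, Eve), (30, 30, Echo, Wes, 1992, 15, Vic), (30, 30, Echo, Wes, 1992, 15, Wes), (30, 30, Echo, Wes, 1992, 32, Bo), (30, 30, Echo, Wes, 1992, 32, Eve), (30, 30, Echo, Wes, 1992, 32, Vic), (30, 30, Echo, Wes, 1992, 32, Wes), (30, 30, Echo, Wes, 1993, 32, Bo), (30, 30, Echo, Wes, 1993, 32, Eve), (30, 30, Echo, Wes, 1993, 32, Vic), (30, 30, Echo, Wes, 1993, 32, Wes), (30, 30, Echo, Wes, 2002, 18, Bo), (30, 30, Echo, Wes, 2002, 18, Eve), (30, 30, Echo, Wes, 2002, 18, Vic), (30, 30, Echo, Wes, 2002, 18, Wes), (30, 30, Echo, Wes, 2015, 22, Bo), (30, 30, Echo, Wes, 2015, 22, Eve), (30, 30, Echo, Wes, 2015, 22, Vic), (30, 30, Echo, Wes, 2015, 22, Wes), (30, 30, Echo, Wes, 2018, 8, Bo), (30, 30, Echo, Wes, 2018, 8, Eve), (30, 30, Echo, Wes, 2018, 8, Vic), (30, 30, Echo, Wes, 2018, 8, Wes)}
Keep only column(s) sid, mid (43 duplicate(s) eliminated): {(30, 15), (30, 18), (30, 22), (30, 32), (30, 8)}

{(30, 15), (30, 18), (30, 22), (30, 32), (30, 8)}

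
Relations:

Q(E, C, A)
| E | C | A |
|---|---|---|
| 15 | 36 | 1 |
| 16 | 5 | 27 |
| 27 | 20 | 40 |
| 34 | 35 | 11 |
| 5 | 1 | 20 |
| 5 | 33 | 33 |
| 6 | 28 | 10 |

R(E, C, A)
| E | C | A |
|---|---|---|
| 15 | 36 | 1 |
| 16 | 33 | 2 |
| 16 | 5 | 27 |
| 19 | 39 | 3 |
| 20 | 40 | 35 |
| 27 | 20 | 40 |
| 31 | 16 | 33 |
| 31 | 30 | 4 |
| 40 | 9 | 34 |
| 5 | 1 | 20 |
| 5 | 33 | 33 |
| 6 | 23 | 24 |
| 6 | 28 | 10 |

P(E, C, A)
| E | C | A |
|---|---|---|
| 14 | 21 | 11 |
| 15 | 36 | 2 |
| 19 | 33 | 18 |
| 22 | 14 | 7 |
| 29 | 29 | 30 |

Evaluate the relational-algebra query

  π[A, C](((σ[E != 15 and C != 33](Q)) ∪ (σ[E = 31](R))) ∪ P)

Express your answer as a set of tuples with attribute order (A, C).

σ[E != 15 and C != 33]: keep tuples satisfying E != 15 and C != 33 → {(16, 5, 27), (27, 20, 40), (34, 35, 11), (5, 1, 20), (6, 28, 10)}
σ[E = 31]: keep tuples satisfying E = 31 → {(31, 16, 33), (31, 30, 4)}
Set union of the two operands is {(16, 5, 27), (27, 20, 40), (31, 16, 33), (31, 30, 4), (34, 35, 11), (5, 1, 20), (6, 28, 10)}.
Set union of the two operands is {(14, 21, 11), (15, 36, 2), (16, 5, 27), (19, 33, 18), (22, 14, 7), (27, 20, 40), (29, 29, 30), (31, 16, 33), (31, 30, 4), (34, 35, 11), (5, 1, 20), (6, 28, 10)}.
π[A, C]: project onto (A, C) → {(10, 28), (11, 21), (11, 35), (18, 33), (2, 36), (20, 1), (27, 5), (30, 29), (33, 16), (4, 30), (40, 20), (7, 14)}

{(10, 28), (11, 21), (11, 35), (18, 33), (2, 36), (20, 1), (27, 5), (30, 29), (33, 16), (4, 30), (40, 20), (7, 14)}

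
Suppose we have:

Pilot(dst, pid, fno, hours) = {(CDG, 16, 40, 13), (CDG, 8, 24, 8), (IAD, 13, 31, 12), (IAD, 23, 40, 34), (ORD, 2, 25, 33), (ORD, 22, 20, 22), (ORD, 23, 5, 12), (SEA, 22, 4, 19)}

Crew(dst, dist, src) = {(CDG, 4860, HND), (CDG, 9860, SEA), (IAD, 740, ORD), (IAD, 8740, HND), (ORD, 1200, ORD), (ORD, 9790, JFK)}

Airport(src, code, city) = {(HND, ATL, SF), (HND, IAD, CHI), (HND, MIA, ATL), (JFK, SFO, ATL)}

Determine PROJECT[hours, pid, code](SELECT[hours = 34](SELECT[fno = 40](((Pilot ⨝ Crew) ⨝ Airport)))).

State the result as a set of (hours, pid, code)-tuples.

{(34, 23, ATL), (34, 23, IAD), (34, 23, MIA)}

Pilot ⋈ Crew (natural join on dst): {(CDG, 16, 40, 13, 4860, HND), (CDG, 16, 40, 13, 9860, SEA), (CDG, 8, 24, 8, 4860, HND), (CDG, 8, 24, 8, 9860, SEA), (IAD, 13, 31, 12, 740, ORD), (IAD, 13, 31, 12, 8740, HND), (IAD, 23, 40, 34, 740, ORD), (IAD, 23, 40, 34, 8740, HND), (ORD, 2, 25, 33, 1200, ORD), (ORD, 2, 25, 33, 9790, JFK), (ORD, 22, 20, 22, 1200, ORD), (ORD, 22, 20, 22, 9790, JFK), (ORD, 23, 5, 12, 1200, ORD), (ORD, 23, 5, 12, 9790, JFK)}
(Pilot ⨝ Crew) ⋈ Airport (natural join on src): {(CDG, 16, 40, 13, 4860, HND, ATL, SF), (CDG, 16, 40, 13, 4860, HND, IAD, CHI), (CDG, 16, 40, 13, 4860, HND, MIA, ATL), (CDG, 8, 24, 8, 4860, HND, ATL, SF), (CDG, 8, 24, 8, 4860, HND, IAD, CHI), (CDG, 8, 24, 8, 4860, HND, MIA, ATL), (IAD, 13, 31, 12, 8740, HND, ATL, SF), (IAD, 13, 31, 12, 8740, HND, IAD, CHI), (IAD, 13, 31, 12, 8740, HND, MIA, ATL), (IAD, 23, 40, 34, 8740, HND, ATL, SF), (IAD, 23, 40, 34, 8740, HND, IAD, CHI), (IAD, 23, 40, 34, 8740, HND, MIA, ATL), (ORD, 2, 25, 33, 9790, JFK, SFO, ATL), (ORD, 22, 20, 22, 9790, JFK, SFO, ATL), (ORD, 23, 5, 12, 9790, JFK, SFO, ATL)}
Apply σ_{fno = 40}; surviving tuples: {(CDG, 16, 40, 13, 4860, HND, ATL, SF), (CDG, 16, 40, 13, 4860, HND, IAD, CHI), (CDG, 16, 40, 13, 4860, HND, MIA, ATL), (IAD, 23, 40, 34, 8740, HND, ATL, SF), (IAD, 23, 40, 34, 8740, HND, IAD, CHI), (IAD, 23, 40, 34, 8740, HND, MIA, ATL)}
Apply σ_{hours = 34}; surviving tuples: {(IAD, 23, 40, 34, 8740, HND, ATL, SF), (IAD, 23, 40, 34, 8740, HND, IAD, CHI), (IAD, 23, 40, 34, 8740, HND, MIA, ATL)}
π_{hours, pid, code} gives {(34, 23, ATL), (34, 23, IAD), (34, 23, MIA)}.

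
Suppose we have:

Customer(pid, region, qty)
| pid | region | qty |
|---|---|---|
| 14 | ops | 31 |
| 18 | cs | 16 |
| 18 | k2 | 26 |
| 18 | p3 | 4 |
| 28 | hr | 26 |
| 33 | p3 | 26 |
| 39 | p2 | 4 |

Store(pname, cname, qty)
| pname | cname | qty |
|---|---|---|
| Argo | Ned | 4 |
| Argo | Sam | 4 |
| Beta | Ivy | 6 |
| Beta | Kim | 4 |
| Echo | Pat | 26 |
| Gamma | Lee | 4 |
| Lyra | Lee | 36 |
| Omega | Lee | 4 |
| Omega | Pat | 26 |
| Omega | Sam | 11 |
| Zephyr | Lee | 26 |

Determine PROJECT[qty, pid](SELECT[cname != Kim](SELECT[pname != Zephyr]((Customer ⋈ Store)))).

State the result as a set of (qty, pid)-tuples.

{(26, 18), (26, 28), (26, 33), (4, 18), (4, 39)}

Customer ⋈ Store (natural join on qty): {(18, k2, 26, Echo, Pat), (18, k2, 26, Omega, Pat), (18, k2, 26, Zephyr, Lee), (18, p3, 4, Argo, Ned), (18, p3, 4, Argo, Sam), (18, p3, 4, Beta, Kim), (18, p3, 4, Gamma, Lee), (18, p3, 4, Omega, Lee), (28, hr, 26, Echo, Pat), (28, hr, 26, Omega, Pat), (28, hr, 26, Zephyr, Lee), (33, p3, 26, Echo, Pat), (33, p3, 26, Omega, Pat), (33, p3, 26, Zephyr, Lee), (39, p2, 4, Argo, Ned), (39, p2, 4, Argo, Sam), (39, p2, 4, Beta, Kim), (39, p2, 4, Gamma, Lee), (39, p2, 4, Omega, Lee)}
σ[pname != Zephyr]: keep tuples satisfying pname != Zephyr → {(18, k2, 26, Echo, Pat), (18, k2, 26, Omega, Pat), (18, p3, 4, Argo, Ned), (18, p3, 4, Argo, Sam), (18, p3, 4, Beta, Kim), (18, p3, 4, Gamma, Lee), (18, p3, 4, Omega, Lee), (28, hr, 26, Echo, Pat), (28, hr, 26, Omega, Pat), (33, p3, 26, Echo, Pat), (33, p3, 26, Omega, Pat), (39, p2, 4, Argo, Ned), (39, p2, 4, Argo, Sam), (39, p2, 4, Beta, Kim), (39, p2, 4, Gamma, Lee), (39, p2, 4, Omega, Lee)}
σ[cname != Kim]: keep tuples satisfying cname != Kim → {(18, k2, 26, Echo, Pat), (18, k2, 26, Omega, Pat), (18, p3, 4, Argo, Ned), (18, p3, 4, Argo, Sam), (18, p3, 4, Gamma, Lee), (18, p3, 4, Omega, Lee), (28, hr, 26, Echo, Pat), (28, hr, 26, Omega, Pat), (33, p3, 26, Echo, Pat), (33, p3, 26, Omega, Pat), (39, p2, 4, Argo, Ned), (39, p2, 4, Argo, Sam), (39, p2, 4, Gamma, Lee), (39, p2, 4, Omega, Lee)}
π[qty, pid]: project onto (qty, pid) (9 duplicate(s) eliminated) → {(26, 18), (26, 28), (26, 33), (4, 18), (4, 39)}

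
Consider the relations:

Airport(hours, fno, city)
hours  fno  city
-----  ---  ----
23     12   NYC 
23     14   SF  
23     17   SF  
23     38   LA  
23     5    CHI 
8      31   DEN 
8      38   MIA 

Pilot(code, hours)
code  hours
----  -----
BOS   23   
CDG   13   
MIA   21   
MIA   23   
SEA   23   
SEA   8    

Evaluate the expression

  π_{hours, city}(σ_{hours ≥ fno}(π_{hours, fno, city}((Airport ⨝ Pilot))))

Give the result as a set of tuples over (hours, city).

{(23, CHI), (23, NYC), (23, SF)}

Natural join on hours: {(23, 12, NYC, BOS), (23, 12, NYC, MIA), (23, 12, NYC, SEA), (23, 14, SF, BOS), (23, 14, SF, MIA), (23, 14, SF, SEA), (23, 17, SF, BOS), (23, 17, SF, MIA), (23, 17, SF, SEA), (23, 38, LA, BOS), (23, 38, LA, MIA), (23, 38, LA, SEA), (23, 5, CHI, BOS), (23, 5, CHI, MIA), (23, 5, CHI, SEA), (8, 31, DEN, SEA), (8, 38, MIA, SEA)}
Projecting to hours, fno, city (10 duplicate(s) eliminated): {(23, 12, NYC), (23, 14, SF), (23, 17, SF), (23, 38, LA), (23, 5, CHI), (8, 31, DEN), (8, 38, MIA)}
Selection hours ≥ fno: {(23, 12, NYC), (23, 14, SF), (23, 17, SF), (23, 5, CHI)}
Projecting to hours, city (1 duplicate(s) eliminated): {(23, CHI), (23, NYC), (23, SF)}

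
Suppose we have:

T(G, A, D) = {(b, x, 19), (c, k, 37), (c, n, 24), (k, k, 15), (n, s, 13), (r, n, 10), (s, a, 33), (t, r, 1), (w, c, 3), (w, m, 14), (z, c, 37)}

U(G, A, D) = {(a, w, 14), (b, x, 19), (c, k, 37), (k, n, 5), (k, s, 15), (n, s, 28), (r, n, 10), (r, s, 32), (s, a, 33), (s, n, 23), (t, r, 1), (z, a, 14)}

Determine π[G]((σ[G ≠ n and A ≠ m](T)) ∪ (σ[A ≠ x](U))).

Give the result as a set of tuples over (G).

Apply σ_{G ≠ n and A ≠ m}; surviving tuples: {(b, x, 19), (c, k, 37), (c, n, 24), (k, k, 15), (r, n, 10), (s, a, 33), (t, r, 1), (w, c, 3), (z, c, 37)}
Apply σ_{A ≠ x}; surviving tuples: {(a, w, 14), (c, k, 37), (k, n, 5), (k, s, 15), (n, s, 28), (r, n, 10), (r, s, 32), (s, a, 33), (s, n, 23), (t, r, 1), (z, a, 14)}
Set union of the two operands is {(a, w, 14), (b, x, 19), (c, k, 37), (c, n, 24), (k, k, 15), (k, n, 5), (k, s, 15), (n, s, 28), (r, n, 10), (r, s, 32), (s, a, 33), (s, n, 23), (t, r, 1), (w, c, 3), (z, a, 14), (z, c, 37)}.
Projecting to G (6 duplicate(s) eliminated): {a, b, c, k, n, r, s, t, w, z}

{a, b, c, k, n, r, s, t, w, z}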